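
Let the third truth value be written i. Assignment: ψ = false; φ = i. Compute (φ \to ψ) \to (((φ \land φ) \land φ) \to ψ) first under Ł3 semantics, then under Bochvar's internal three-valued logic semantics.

In Ł3: φ \to ψ = i \to false = i  [min(1, 1−½+0)]
φ \land φ = i \land i = i
(φ \land φ) \land φ = i \land i = i
((φ \land φ) \land φ) \to ψ = i \to false = i
(φ \to ψ) \to (((φ \land φ) \land φ) \to ψ) = i \to i = true
In Bochvar's internal three-valued logic: φ \to ψ = i \to false = i  [any arg is the third value ⇒ result is the third value]
φ \land φ = i \land i = i
(φ \land φ) \land φ = i \land i = i
((φ \land φ) \land φ) \to ψ = i \to false = i
(φ \to ψ) \to (((φ \land φ) \land φ) \to ψ) = i \to i = i
They differ because Ł3 and Bochvar's internal three-valued logic treat i differently under the binary connectives.

true; i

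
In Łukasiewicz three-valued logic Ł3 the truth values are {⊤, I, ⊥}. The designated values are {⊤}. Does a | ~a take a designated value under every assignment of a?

No

Countermodel: a=I gives I, which is not designated.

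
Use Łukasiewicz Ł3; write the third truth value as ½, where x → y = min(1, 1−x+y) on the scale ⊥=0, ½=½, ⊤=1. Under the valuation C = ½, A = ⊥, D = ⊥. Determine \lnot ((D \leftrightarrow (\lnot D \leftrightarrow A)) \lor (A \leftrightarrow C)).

\lnot D = \lnot ⊥ = ⊤
\lnot D \leftrightarrow A = ⊤ \leftrightarrow ⊥ = ⊥
D \leftrightarrow (\lnot D \leftrightarrow A) = ⊥ \leftrightarrow ⊥ = ⊤
A \leftrightarrow C = ⊥ \leftrightarrow ½ = ½
(D \leftrightarrow (\lnot D \leftrightarrow A)) \lor (A \leftrightarrow C) = ⊤ \lor ½ = ⊤
\lnot ((D \leftrightarrow (\lnot D \leftrightarrow A)) \lor (A \leftrightarrow C)) = \lnot ⊤ = ⊥

⊥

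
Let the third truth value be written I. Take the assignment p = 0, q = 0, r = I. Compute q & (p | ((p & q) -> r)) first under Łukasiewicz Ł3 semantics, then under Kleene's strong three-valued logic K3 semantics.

0; 0

In Łukasiewicz Ł3: p & q = 0 & 0 = 0
(p & q) -> r = 0 -> I = 1  [min(1, 1−0+½)]
p | ((p & q) -> r) = 0 | 1 = 1
q & (p | ((p & q) -> r)) = 0 & 1 = 0
In Kleene's strong three-valued logic K3: p & q = 0 & 0 = 0
(p & q) -> r = 0 -> I = 1  [~0 | I]
p | ((p & q) -> r) = 0 | 1 = 1
q & (p | ((p & q) -> r)) = 0 & 1 = 0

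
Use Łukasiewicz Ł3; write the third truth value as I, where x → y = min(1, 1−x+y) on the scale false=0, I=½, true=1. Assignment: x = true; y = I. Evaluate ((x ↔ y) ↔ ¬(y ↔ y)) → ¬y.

true

x ↔ y = true ↔ I = I  [1 − |1−½|]
y ↔ y = I ↔ I = true
¬(y ↔ y) = ¬true = false
(x ↔ y) ↔ ¬(y ↔ y) = I ↔ false = I
¬y = ¬I = I
((x ↔ y) ↔ ¬(y ↔ y)) → ¬y = I → I = true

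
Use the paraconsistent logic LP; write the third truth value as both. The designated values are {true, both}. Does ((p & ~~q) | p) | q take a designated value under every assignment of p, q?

Countermodel: p=false, q=false gives false, which is not designated.

No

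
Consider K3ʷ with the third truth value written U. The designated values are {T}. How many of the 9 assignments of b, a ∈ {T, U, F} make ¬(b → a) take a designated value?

1

Designated under: (b=T, a=F).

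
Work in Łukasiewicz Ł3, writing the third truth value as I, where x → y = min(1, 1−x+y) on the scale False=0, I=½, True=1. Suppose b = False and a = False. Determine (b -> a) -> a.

b -> a = False -> False = True
(b -> a) -> a = True -> False = False

False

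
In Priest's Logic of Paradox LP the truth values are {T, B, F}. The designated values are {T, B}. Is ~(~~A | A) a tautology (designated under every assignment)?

Countermodel: A=T gives F, which is not designated.

No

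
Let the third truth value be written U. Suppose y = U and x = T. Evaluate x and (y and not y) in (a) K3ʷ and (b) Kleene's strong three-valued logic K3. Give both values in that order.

U; U

In K3ʷ: not y = not U = U
y and not y = U and U = U
x and (y and not y) = T and U = U
In Kleene's strong three-valued logic K3: not y = not U = U
y and not y = U and U = U
x and (y and not y) = T and U = U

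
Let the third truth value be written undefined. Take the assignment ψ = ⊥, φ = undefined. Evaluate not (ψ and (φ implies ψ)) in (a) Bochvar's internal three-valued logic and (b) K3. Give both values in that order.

In Bochvar's internal three-valued logic: φ implies ψ = undefined implies ⊥ = undefined
ψ and (φ implies ψ) = ⊥ and undefined = undefined
not (ψ and (φ implies ψ)) = not undefined = undefined
In K3: φ implies ψ = undefined implies ⊥ = undefined  [not undefined or ⊥]
ψ and (φ implies ψ) = ⊥ and undefined = ⊥
not (ψ and (φ implies ψ)) = not ⊥ = ⊤
They differ because Bochvar's internal three-valued logic and K3 treat undefined differently under the binary connectives.

undefined; ⊤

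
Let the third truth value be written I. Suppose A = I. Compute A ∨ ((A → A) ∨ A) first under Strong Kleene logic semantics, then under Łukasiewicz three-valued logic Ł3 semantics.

I; true

In Strong Kleene logic: A → A = I → I = I
(A → A) ∨ A = I ∨ I = I
A ∨ ((A → A) ∨ A) = I ∨ I = I
In Łukasiewicz three-valued logic Ł3: A → A = I → I = true  [min(1, 1−½+½)]
(A → A) ∨ A = true ∨ I = true
A ∨ ((A → A) ∨ A) = I ∨ true = true
They differ because Strong Kleene logic and Łukasiewicz three-valued logic Ł3 treat I differently under implication.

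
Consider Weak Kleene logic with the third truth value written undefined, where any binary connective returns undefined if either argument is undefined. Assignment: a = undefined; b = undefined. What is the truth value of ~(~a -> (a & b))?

~a = ~undefined = undefined
a & b = undefined & undefined = undefined
~a -> (a & b) = undefined -> undefined = undefined  [any arg is the third value ⇒ result is the third value]
~(~a -> (a & b)) = ~undefined = undefined

undefined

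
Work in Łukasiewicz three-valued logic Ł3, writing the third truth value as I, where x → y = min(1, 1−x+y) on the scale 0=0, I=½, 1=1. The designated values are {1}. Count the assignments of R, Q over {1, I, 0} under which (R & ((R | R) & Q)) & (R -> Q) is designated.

Designated under: (R=1, Q=1).

1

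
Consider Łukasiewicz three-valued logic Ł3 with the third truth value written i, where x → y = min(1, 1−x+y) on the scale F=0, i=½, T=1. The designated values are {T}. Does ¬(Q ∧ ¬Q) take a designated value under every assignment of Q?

Countermodel: Q=i gives i, which is not designated.

No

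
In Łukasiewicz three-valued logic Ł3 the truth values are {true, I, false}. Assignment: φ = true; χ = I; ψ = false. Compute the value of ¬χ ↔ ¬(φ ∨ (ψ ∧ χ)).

¬χ = ¬I = I
ψ ∧ χ = false ∧ I = false
φ ∨ (ψ ∧ χ) = true ∨ false = true
¬(φ ∨ (ψ ∧ χ)) = ¬true = false
¬χ ↔ ¬(φ ∨ (ψ ∧ χ)) = I ↔ false = I  [1 − |½−0|]

I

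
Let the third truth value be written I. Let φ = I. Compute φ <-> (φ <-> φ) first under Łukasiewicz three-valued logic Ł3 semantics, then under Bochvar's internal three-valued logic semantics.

In Łukasiewicz three-valued logic Ł3: φ <-> φ = I <-> I = true  [1 − |½−½|]
φ <-> (φ <-> φ) = I <-> true = I
In Bochvar's internal three-valued logic: φ <-> φ = I <-> I = I
φ <-> (φ <-> φ) = I <-> I = I

I; I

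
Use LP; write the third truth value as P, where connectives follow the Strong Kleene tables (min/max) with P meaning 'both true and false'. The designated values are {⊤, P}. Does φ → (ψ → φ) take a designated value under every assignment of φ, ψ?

Every assignment of φ, ψ over {⊤, P, ⊥} gives a value in {⊤, P}.
In particular, with φ=P, ψ=P: φ → (ψ → φ) = P.

Yes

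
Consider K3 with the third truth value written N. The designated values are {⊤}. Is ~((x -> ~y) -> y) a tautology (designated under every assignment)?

No

Countermodel: x=⊤, y=⊤ gives ⊥, which is not designated.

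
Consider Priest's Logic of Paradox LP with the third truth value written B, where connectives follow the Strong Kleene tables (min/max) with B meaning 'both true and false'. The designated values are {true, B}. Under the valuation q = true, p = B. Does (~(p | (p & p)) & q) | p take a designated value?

Yes

p & p = B & B = B
p | (p & p) = B | B = B
~(p | (p & p)) = ~B = B
~(p | (p & p)) & q = B & true = B
(~(p | (p & p)) & q) | p = B | B = B
B ∈ {true, B}.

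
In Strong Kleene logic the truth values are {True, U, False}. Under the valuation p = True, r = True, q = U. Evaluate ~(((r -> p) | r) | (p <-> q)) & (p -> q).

r -> p = True -> True = True
(r -> p) | r = True | True = True
p <-> q = True <-> U = U
((r -> p) | r) | (p <-> q) = True | U = True
~(((r -> p) | r) | (p <-> q)) = ~True = False
p -> q = True -> U = U  [~True | U]
~(((r -> p) | r) | (p <-> q)) & (p -> q) = False & U = False

False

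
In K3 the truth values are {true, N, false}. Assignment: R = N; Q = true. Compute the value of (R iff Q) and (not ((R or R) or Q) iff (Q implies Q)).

R iff Q = N iff true = N
R or R = N or N = N
(R or R) or Q = N or true = true
not ((R or R) or Q) = not true = false
Q implies Q = true implies true = true
not ((R or R) or Q) iff (Q implies Q) = false iff true = false
(R iff Q) and (not ((R or R) or Q) iff (Q implies Q)) = N and false = false

false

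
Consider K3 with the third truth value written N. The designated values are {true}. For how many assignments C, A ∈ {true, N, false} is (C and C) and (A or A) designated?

1

Designated under: (C=true, A=true).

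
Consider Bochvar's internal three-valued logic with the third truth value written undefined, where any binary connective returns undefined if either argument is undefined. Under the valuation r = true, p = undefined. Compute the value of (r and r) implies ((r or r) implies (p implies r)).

r and r = true and true = true
r or r = true or true = true
p implies r = undefined implies true = undefined
(r or r) implies (p implies r) = true implies undefined = undefined
(r and r) implies ((r or r) implies (p implies r)) = true implies undefined = undefined

undefined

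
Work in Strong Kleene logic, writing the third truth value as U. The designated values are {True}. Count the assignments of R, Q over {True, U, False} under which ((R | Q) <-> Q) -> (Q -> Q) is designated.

6

Of the 9 assignments, 6 give a value in {True}.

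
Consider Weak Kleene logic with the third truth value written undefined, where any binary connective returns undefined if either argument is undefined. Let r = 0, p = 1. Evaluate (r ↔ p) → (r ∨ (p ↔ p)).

1

r ↔ p = 0 ↔ 1 = 0
p ↔ p = 1 ↔ 1 = 1
r ∨ (p ↔ p) = 0 ∨ 1 = 1
(r ↔ p) → (r ∨ (p ↔ p)) = 0 → 1 = 1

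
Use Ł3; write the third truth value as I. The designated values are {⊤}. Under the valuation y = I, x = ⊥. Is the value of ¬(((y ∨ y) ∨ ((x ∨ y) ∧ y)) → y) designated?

No

y ∨ y = I ∨ I = I
x ∨ y = ⊥ ∨ I = I
(x ∨ y) ∧ y = I ∧ I = I
(y ∨ y) ∨ ((x ∨ y) ∧ y) = I ∨ I = I
((y ∨ y) ∨ ((x ∨ y) ∧ y)) → y = I → I = ⊤  [min(1, 1−½+½)]
¬(((y ∨ y) ∨ ((x ∨ y) ∧ y)) → y) = ¬⊤ = ⊥
⊥ ∉ {⊤}.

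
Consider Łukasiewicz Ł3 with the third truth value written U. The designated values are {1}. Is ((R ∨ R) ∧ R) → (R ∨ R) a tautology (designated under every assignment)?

Every assignment of R over {1, U, 0} gives a value in {1}.
In particular, with R=U: ((R ∨ R) ∧ R) → (R ∨ R) = 1.

Yes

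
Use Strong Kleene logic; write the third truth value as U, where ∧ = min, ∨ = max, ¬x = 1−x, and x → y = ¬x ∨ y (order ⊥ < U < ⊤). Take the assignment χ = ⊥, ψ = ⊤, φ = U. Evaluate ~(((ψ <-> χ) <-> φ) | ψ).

ψ <-> χ = ⊤ <-> ⊥ = ⊥
(ψ <-> χ) <-> φ = ⊥ <-> U = U
((ψ <-> χ) <-> φ) | ψ = U | ⊤ = ⊤
~(((ψ <-> χ) <-> φ) | ψ) = ~⊤ = ⊥

⊥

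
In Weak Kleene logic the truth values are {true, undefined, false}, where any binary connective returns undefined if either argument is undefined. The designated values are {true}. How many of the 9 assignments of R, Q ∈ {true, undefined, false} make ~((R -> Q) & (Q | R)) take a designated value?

2

Designated under: (R=true, Q=false); (R=false, Q=false).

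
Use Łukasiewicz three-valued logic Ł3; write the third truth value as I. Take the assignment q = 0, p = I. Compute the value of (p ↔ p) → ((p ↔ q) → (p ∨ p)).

1

p ↔ p = I ↔ I = 1  [1 − |½−½|]
p ↔ q = I ↔ 0 = I
p ∨ p = I ∨ I = I
(p ↔ q) → (p ∨ p) = I → I = 1
(p ↔ p) → ((p ↔ q) → (p ∨ p)) = 1 → 1 = 1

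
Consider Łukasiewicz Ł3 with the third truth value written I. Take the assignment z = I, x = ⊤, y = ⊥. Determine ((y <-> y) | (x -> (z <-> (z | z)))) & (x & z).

y <-> y = ⊥ <-> ⊥ = ⊤
z | z = I | I = I
z <-> (z | z) = I <-> I = ⊤  [1 − |½−½|]
x -> (z <-> (z | z)) = ⊤ -> ⊤ = ⊤
(y <-> y) | (x -> (z <-> (z | z))) = ⊤ | ⊤ = ⊤
x & z = ⊤ & I = I
((y <-> y) | (x -> (z <-> (z | z)))) & (x & z) = ⊤ & I = I

I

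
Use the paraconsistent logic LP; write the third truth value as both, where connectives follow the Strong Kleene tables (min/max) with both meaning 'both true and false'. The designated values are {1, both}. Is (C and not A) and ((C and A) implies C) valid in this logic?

No

Countermodel: C=1, A=1 gives 0, which is not designated.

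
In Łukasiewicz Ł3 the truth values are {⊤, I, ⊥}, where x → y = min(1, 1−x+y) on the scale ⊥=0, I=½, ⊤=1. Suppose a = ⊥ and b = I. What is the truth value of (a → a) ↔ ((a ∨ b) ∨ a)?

a → a = ⊥ → ⊥ = ⊤
a ∨ b = ⊥ ∨ I = I
(a ∨ b) ∨ a = I ∨ ⊥ = I
(a → a) ↔ ((a ∨ b) ∨ a) = ⊤ ↔ I = I  [1 − |1−½|]

I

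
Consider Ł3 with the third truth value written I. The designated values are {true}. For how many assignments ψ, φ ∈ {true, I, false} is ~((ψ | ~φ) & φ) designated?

Designated under: (ψ=true, φ=false); (ψ=I, φ=false); (ψ=false, φ=true); (ψ=false, φ=false).

4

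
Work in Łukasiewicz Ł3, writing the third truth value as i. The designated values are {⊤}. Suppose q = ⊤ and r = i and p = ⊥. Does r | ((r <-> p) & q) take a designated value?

r <-> p = i <-> ⊥ = i  [1 − |½−0|]
(r <-> p) & q = i & ⊤ = i
r | ((r <-> p) & q) = i | i = i
i ∉ {⊤}.

No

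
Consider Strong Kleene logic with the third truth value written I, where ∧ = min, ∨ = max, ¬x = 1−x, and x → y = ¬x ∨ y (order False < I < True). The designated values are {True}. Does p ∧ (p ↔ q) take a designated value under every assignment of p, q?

No

Countermodel: p=True, q=I gives I, which is not designated.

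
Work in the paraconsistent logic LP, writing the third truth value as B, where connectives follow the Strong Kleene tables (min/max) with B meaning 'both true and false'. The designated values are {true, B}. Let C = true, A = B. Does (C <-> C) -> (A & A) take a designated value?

C <-> C = true <-> true = true
A & A = B & B = B
(C <-> C) -> (A & A) = true -> B = B  [~true | B]
B ∈ {true, B}.

Yes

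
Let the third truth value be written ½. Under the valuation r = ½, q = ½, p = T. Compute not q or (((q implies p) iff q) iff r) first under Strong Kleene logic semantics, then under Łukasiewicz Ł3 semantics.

In Strong Kleene logic: not q = not ½ = ½
q implies p = ½ implies T = T
(q implies p) iff q = T iff ½ = ½
((q implies p) iff q) iff r = ½ iff ½ = ½
not q or (((q implies p) iff q) iff r) = ½ or ½ = ½
In Łukasiewicz Ł3: not q = not ½ = ½
q implies p = ½ implies T = T  [min(1, 1−½+1)]
(q implies p) iff q = T iff ½ = ½
((q implies p) iff q) iff r = ½ iff ½ = T
not q or (((q implies p) iff q) iff r) = ½ or T = T
They differ because Strong Kleene logic and Łukasiewicz Ł3 treat ½ differently under implication.

½; T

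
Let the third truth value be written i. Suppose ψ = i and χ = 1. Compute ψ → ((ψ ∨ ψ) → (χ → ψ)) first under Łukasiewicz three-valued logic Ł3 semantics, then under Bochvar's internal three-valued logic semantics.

In Łukasiewicz three-valued logic Ł3: ψ ∨ ψ = i ∨ i = i
χ → ψ = 1 → i = i
(ψ ∨ ψ) → (χ → ψ) = i → i = 1
ψ → ((ψ ∨ ψ) → (χ → ψ)) = i → 1 = 1
In Bochvar's internal three-valued logic: ψ ∨ ψ = i ∨ i = i
χ → ψ = 1 → i = i  [any arg is the third value ⇒ result is the third value]
(ψ ∨ ψ) → (χ → ψ) = i → i = i
ψ → ((ψ ∨ ψ) → (χ → ψ)) = i → i = i
They differ because Łukasiewicz three-valued logic Ł3 and Bochvar's internal three-valued logic treat i differently under the binary connectives.

1; i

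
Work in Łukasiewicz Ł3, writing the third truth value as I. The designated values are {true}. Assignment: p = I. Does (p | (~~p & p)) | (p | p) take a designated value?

No

~p = ~I = I
~~p = ~I = I
~~p & p = I & I = I
p | (~~p & p) = I | I = I
p | p = I | I = I
(p | (~~p & p)) | (p | p) = I | I = I
I ∉ {true}.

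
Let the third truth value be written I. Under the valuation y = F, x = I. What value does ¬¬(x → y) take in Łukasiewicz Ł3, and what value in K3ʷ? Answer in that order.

I; I

In Łukasiewicz Ł3: x → y = I → F = I  [min(1, 1−½+0)]
¬(x → y) = ¬I = I
¬¬(x → y) = ¬I = I
In K3ʷ: x → y = I → F = I  [any arg is the third value ⇒ result is the third value]
¬(x → y) = ¬I = I
¬¬(x → y) = ¬I = I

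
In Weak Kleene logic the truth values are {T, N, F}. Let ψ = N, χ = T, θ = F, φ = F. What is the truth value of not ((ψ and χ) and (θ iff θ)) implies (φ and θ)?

N

ψ and χ = N and T = N
θ iff θ = F iff F = T
(ψ and χ) and (θ iff θ) = N and T = N
not ((ψ and χ) and (θ iff θ)) = not N = N
φ and θ = F and F = F
not ((ψ and χ) and (θ iff θ)) implies (φ and θ) = N implies F = N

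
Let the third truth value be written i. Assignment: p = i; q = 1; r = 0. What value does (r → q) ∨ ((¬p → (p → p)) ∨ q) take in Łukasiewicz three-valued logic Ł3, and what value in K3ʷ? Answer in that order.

1; i

In Łukasiewicz three-valued logic Ł3: r → q = 0 → 1 = 1
¬p = ¬i = i
p → p = i → i = 1  [min(1, 1−½+½)]
¬p → (p → p) = i → 1 = 1
(¬p → (p → p)) ∨ q = 1 ∨ 1 = 1
(r → q) ∨ ((¬p → (p → p)) ∨ q) = 1 ∨ 1 = 1
In K3ʷ: r → q = 0 → 1 = 1
¬p = ¬i = i
p → p = i → i = i  [any arg is the third value ⇒ result is the third value]
¬p → (p → p) = i → i = i
(¬p → (p → p)) ∨ q = i ∨ 1 = i
(r → q) ∨ ((¬p → (p → p)) ∨ q) = 1 ∨ i = i
They differ because Łukasiewicz three-valued logic Ł3 and K3ʷ treat i differently under the binary connectives.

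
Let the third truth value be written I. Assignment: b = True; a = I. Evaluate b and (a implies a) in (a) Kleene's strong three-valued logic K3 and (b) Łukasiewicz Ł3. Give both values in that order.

I; True

In Kleene's strong three-valued logic K3: a implies a = I implies I = I
b and (a implies a) = True and I = I
In Łukasiewicz Ł3: a implies a = I implies I = True  [min(1, 1−½+½)]
b and (a implies a) = True and True = True
They differ because Kleene's strong three-valued logic K3 and Łukasiewicz Ł3 treat I differently under implication.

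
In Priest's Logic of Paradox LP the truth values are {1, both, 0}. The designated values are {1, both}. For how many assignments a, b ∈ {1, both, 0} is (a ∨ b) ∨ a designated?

8

Of the 9 assignments, 8 give a value in {1, both}.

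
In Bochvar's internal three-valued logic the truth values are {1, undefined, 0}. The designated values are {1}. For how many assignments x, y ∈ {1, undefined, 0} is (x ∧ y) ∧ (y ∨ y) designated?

1

Designated under: (x=1, y=1).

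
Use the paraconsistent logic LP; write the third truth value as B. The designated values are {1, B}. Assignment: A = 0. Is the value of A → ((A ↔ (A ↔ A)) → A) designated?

A ↔ A = 0 ↔ 0 = 1
A ↔ (A ↔ A) = 0 ↔ 1 = 0
(A ↔ (A ↔ A)) → A = 0 → 0 = 1
A → ((A ↔ (A ↔ A)) → A) = 0 → 1 = 1
1 ∈ {1, B}.

Yes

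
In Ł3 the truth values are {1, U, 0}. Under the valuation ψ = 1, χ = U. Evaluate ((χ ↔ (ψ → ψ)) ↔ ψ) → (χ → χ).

1

ψ → ψ = 1 → 1 = 1
χ ↔ (ψ → ψ) = U ↔ 1 = U  [1 − |½−1|]
(χ ↔ (ψ → ψ)) ↔ ψ = U ↔ 1 = U
χ → χ = U → U = 1
((χ ↔ (ψ → ψ)) ↔ ψ) → (χ → χ) = U → 1 = 1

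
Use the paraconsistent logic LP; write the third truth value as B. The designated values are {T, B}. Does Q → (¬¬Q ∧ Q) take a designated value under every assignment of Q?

Every assignment of Q over {T, B, F} gives a value in {T, B}.
In particular, with Q=B: Q → (¬¬Q ∧ Q) = B.

Yes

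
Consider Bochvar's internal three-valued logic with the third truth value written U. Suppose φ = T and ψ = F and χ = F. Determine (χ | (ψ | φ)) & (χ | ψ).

F

ψ | φ = F | T = T
χ | (ψ | φ) = F | T = T
χ | ψ = F | F = F
(χ | (ψ | φ)) & (χ | ψ) = T & F = F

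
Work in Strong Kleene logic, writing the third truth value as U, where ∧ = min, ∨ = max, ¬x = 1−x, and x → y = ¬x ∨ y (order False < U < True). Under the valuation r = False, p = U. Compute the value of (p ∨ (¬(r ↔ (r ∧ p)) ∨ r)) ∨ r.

r ∧ p = False ∧ U = False
r ↔ (r ∧ p) = False ↔ False = True
¬(r ↔ (r ∧ p)) = ¬True = False
¬(r ↔ (r ∧ p)) ∨ r = False ∨ False = False
p ∨ (¬(r ↔ (r ∧ p)) ∨ r) = U ∨ False = U
(p ∨ (¬(r ↔ (r ∧ p)) ∨ r)) ∨ r = U ∨ False = U

U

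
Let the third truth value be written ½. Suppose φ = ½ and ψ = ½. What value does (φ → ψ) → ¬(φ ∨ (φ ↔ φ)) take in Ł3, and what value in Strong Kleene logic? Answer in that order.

False; ½

In Ł3: φ → ψ = ½ → ½ = True  [min(1, 1−½+½)]
φ ↔ φ = ½ ↔ ½ = True
φ ∨ (φ ↔ φ) = ½ ∨ True = True
¬(φ ∨ (φ ↔ φ)) = ¬True = False
(φ → ψ) → ¬(φ ∨ (φ ↔ φ)) = True → False = False
In Strong Kleene logic: φ → ψ = ½ → ½ = ½  [¬½ ∨ ½]
φ ↔ φ = ½ ↔ ½ = ½
φ ∨ (φ ↔ φ) = ½ ∨ ½ = ½
¬(φ ∨ (φ ↔ φ)) = ¬½ = ½
(φ → ψ) → ¬(φ ∨ (φ ↔ φ)) = ½ → ½ = ½
They differ because Ł3 and Strong Kleene logic treat ½ differently under implication.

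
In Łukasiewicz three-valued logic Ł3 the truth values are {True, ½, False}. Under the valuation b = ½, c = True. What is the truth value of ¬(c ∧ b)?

½

c ∧ b = True ∧ ½ = ½
¬(c ∧ b) = ¬½ = ½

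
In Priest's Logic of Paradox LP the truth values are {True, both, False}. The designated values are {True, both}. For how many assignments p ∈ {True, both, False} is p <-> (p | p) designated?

p=True: True ✓
p=both: both ✓
p=False: True ✓

3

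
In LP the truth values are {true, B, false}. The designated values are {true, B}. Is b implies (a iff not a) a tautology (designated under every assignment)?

Countermodel: b=true, a=true gives false, which is not designated.

No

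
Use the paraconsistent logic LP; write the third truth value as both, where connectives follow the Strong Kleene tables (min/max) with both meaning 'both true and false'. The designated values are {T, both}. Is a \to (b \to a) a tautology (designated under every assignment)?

Every assignment of a, b over {T, both, F} gives a value in {T, both}.
In particular, with a=both, b=both: a \to (b \to a) = both.

Yes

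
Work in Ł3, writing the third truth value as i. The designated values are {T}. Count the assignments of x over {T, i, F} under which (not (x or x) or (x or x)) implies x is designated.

x=T: T ✓
x=i: T ✓
x=F: F ·

2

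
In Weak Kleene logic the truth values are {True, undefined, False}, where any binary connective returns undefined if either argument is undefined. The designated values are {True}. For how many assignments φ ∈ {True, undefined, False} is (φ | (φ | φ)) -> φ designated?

φ=True: True ✓
φ=undefined: undefined ·
φ=False: True ✓

2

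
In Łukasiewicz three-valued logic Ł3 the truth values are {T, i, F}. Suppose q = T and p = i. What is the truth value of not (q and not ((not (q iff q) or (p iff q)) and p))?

q iff q = T iff T = T
not (q iff q) = not T = F
p iff q = i iff T = i
not (q iff q) or (p iff q) = F or i = i
(not (q iff q) or (p iff q)) and p = i and i = i
not ((not (q iff q) or (p iff q)) and p) = not i = i
q and not ((not (q iff q) or (p iff q)) and p) = T and i = i
not (q and not ((not (q iff q) or (p iff q)) and p)) = not i = i

i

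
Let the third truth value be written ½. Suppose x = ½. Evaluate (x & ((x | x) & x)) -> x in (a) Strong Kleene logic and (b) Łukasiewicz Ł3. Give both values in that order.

½; ⊤

In Strong Kleene logic: x | x = ½ | ½ = ½
(x | x) & x = ½ & ½ = ½
x & ((x | x) & x) = ½ & ½ = ½
(x & ((x | x) & x)) -> x = ½ -> ½ = ½
In Łukasiewicz Ł3: x | x = ½ | ½ = ½
(x | x) & x = ½ & ½ = ½
x & ((x | x) & x) = ½ & ½ = ½
(x & ((x | x) & x)) -> x = ½ -> ½ = ⊤
They differ because Strong Kleene logic and Łukasiewicz Ł3 treat ½ differently under implication.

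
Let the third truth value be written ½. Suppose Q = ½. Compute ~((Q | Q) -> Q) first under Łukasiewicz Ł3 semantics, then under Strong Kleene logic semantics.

In Łukasiewicz Ł3: Q | Q = ½ | ½ = ½
(Q | Q) -> Q = ½ -> ½ = True  [min(1, 1−½+½)]
~((Q | Q) -> Q) = ~True = False
In Strong Kleene logic: Q | Q = ½ | ½ = ½
(Q | Q) -> Q = ½ -> ½ = ½  [~½ | ½]
~((Q | Q) -> Q) = ~½ = ½
They differ because Łukasiewicz Ł3 and Strong Kleene logic treat ½ differently under implication.

False; ½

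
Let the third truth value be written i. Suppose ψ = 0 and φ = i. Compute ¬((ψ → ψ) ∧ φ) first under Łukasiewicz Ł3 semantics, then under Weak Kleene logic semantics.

i; i

In Łukasiewicz Ł3: ψ → ψ = 0 → 0 = 1
(ψ → ψ) ∧ φ = 1 ∧ i = i
¬((ψ → ψ) ∧ φ) = ¬i = i
In Weak Kleene logic: ψ → ψ = 0 → 0 = 1
(ψ → ψ) ∧ φ = 1 ∧ i = i
¬((ψ → ψ) ∧ φ) = ¬i = i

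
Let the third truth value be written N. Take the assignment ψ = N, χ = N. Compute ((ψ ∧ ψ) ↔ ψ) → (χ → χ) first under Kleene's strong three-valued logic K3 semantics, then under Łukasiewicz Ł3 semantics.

N; 1

In Kleene's strong three-valued logic K3: ψ ∧ ψ = N ∧ N = N
(ψ ∧ ψ) ↔ ψ = N ↔ N = N
χ → χ = N → N = N  [¬N ∨ N]
((ψ ∧ ψ) ↔ ψ) → (χ → χ) = N → N = N
In Łukasiewicz Ł3: ψ ∧ ψ = N ∧ N = N
(ψ ∧ ψ) ↔ ψ = N ↔ N = 1  [1 − |½−½|]
χ → χ = N → N = 1
((ψ ∧ ψ) ↔ ψ) → (χ → χ) = 1 → 1 = 1
They differ because Kleene's strong three-valued logic K3 and Łukasiewicz Ł3 treat N differently under implication.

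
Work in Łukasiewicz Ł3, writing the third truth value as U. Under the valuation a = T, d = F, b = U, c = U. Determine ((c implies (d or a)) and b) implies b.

d or a = F or T = T
c implies (d or a) = U implies T = T  [min(1, 1−½+1)]
(c implies (d or a)) and b = T and U = U
((c implies (d or a)) and b) implies b = U implies U = T

T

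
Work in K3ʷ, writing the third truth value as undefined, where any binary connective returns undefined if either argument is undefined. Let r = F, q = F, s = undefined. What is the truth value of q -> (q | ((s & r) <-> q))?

s & r = undefined & F = undefined
(s & r) <-> q = undefined <-> F = undefined
q | ((s & r) <-> q) = F | undefined = undefined
q -> (q | ((s & r) <-> q)) = F -> undefined = undefined

undefined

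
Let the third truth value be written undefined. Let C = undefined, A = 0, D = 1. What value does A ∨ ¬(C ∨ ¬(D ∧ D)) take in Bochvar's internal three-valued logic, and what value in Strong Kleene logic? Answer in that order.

In Bochvar's internal three-valued logic: D ∧ D = 1 ∧ 1 = 1
¬(D ∧ D) = ¬1 = 0
C ∨ ¬(D ∧ D) = undefined ∨ 0 = undefined
¬(C ∨ ¬(D ∧ D)) = ¬undefined = undefined
A ∨ ¬(C ∨ ¬(D ∧ D)) = 0 ∨ undefined = undefined
In Strong Kleene logic: D ∧ D = 1 ∧ 1 = 1
¬(D ∧ D) = ¬1 = 0
C ∨ ¬(D ∧ D) = undefined ∨ 0 = undefined
¬(C ∨ ¬(D ∧ D)) = ¬undefined = undefined
A ∨ ¬(C ∨ ¬(D ∧ D)) = 0 ∨ undefined = undefined

undefined; undefined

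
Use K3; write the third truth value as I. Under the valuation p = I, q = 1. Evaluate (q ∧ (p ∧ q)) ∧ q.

p ∧ q = I ∧ 1 = I
q ∧ (p ∧ q) = 1 ∧ I = I
(q ∧ (p ∧ q)) ∧ q = I ∧ 1 = I

I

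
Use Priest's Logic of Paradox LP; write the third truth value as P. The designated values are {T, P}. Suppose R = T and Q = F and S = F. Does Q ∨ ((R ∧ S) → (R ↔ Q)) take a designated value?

Yes

R ∧ S = T ∧ F = F
R ↔ Q = T ↔ F = F
(R ∧ S) → (R ↔ Q) = F → F = T
Q ∨ ((R ∧ S) → (R ↔ Q)) = F ∨ T = T
T ∈ {T, P}.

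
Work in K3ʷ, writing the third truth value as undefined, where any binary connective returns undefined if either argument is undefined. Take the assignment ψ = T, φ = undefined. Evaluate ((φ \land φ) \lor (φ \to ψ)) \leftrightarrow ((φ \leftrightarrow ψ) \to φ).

φ \land φ = undefined \land undefined = undefined
φ \to ψ = undefined \to T = undefined  [any arg is the third value ⇒ result is the third value]
(φ \land φ) \lor (φ \to ψ) = undefined \lor undefined = undefined
φ \leftrightarrow ψ = undefined \leftrightarrow T = undefined
(φ \leftrightarrow ψ) \to φ = undefined \to undefined = undefined
((φ \land φ) \lor (φ \to ψ)) \leftrightarrow ((φ \leftrightarrow ψ) \to φ) = undefined \leftrightarrow undefined = undefined

undefined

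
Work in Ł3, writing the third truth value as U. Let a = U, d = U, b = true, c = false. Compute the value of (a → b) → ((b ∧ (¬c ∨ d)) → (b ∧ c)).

false

a → b = U → true = true  [min(1, 1−½+1)]
¬c = ¬false = true
¬c ∨ d = true ∨ U = true
b ∧ (¬c ∨ d) = true ∧ true = true
b ∧ c = true ∧ false = false
(b ∧ (¬c ∨ d)) → (b ∧ c) = true → false = false
(a → b) → ((b ∧ (¬c ∨ d)) → (b ∧ c)) = true → false = false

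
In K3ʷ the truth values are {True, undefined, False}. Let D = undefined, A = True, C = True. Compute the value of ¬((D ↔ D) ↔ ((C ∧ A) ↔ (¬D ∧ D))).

D ↔ D = undefined ↔ undefined = undefined
C ∧ A = True ∧ True = True
¬D = ¬undefined = undefined
¬D ∧ D = undefined ∧ undefined = undefined
(C ∧ A) ↔ (¬D ∧ D) = True ↔ undefined = undefined
(D ↔ D) ↔ ((C ∧ A) ↔ (¬D ∧ D)) = undefined ↔ undefined = undefined
¬((D ↔ D) ↔ ((C ∧ A) ↔ (¬D ∧ D))) = ¬undefined = undefined

undefined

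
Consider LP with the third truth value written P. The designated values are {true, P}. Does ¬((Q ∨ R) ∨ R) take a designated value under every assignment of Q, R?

No

Countermodel: Q=true, R=true gives false, which is not designated.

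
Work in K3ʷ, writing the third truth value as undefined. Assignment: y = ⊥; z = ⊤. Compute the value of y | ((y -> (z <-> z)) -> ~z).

⊥

z <-> z = ⊤ <-> ⊤ = ⊤
y -> (z <-> z) = ⊥ -> ⊤ = ⊤
~z = ~⊤ = ⊥
(y -> (z <-> z)) -> ~z = ⊤ -> ⊥ = ⊥
y | ((y -> (z <-> z)) -> ~z) = ⊥ | ⊥ = ⊥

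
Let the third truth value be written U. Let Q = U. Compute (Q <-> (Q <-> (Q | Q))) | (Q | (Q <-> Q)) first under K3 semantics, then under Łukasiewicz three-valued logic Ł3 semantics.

U; T

In K3: Q | Q = U | U = U
Q <-> (Q | Q) = U <-> U = U
Q <-> (Q <-> (Q | Q)) = U <-> U = U
Q <-> Q = U <-> U = U
Q | (Q <-> Q) = U | U = U
(Q <-> (Q <-> (Q | Q))) | (Q | (Q <-> Q)) = U | U = U
In Łukasiewicz three-valued logic Ł3: Q | Q = U | U = U
Q <-> (Q | Q) = U <-> U = T  [1 − |½−½|]
Q <-> (Q <-> (Q | Q)) = U <-> T = U
Q <-> Q = U <-> U = T
Q | (Q <-> Q) = U | T = T
(Q <-> (Q <-> (Q | Q))) | (Q | (Q <-> Q)) = U | T = T
They differ because K3 and Łukasiewicz three-valued logic Ł3 treat U differently under implication.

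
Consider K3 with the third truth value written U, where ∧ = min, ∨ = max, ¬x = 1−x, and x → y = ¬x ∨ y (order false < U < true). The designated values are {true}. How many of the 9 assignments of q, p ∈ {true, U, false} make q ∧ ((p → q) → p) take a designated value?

1

Designated under: (q=true, p=true).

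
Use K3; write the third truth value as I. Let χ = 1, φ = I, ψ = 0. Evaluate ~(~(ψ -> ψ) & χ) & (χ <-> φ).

I

ψ -> ψ = 0 -> 0 = 1
~(ψ -> ψ) = ~1 = 0
~(ψ -> ψ) & χ = 0 & 1 = 0
~(~(ψ -> ψ) & χ) = ~0 = 1
χ <-> φ = 1 <-> I = I
~(~(ψ -> ψ) & χ) & (χ <-> φ) = 1 & I = I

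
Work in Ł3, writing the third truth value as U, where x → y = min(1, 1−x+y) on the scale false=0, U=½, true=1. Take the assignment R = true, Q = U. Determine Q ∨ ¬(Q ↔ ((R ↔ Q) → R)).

U

R ↔ Q = true ↔ U = U  [1 − |1−½|]
(R ↔ Q) → R = U → true = true
Q ↔ ((R ↔ Q) → R) = U ↔ true = U
¬(Q ↔ ((R ↔ Q) → R)) = ¬U = U
Q ∨ ¬(Q ↔ ((R ↔ Q) → R)) = U ∨ U = U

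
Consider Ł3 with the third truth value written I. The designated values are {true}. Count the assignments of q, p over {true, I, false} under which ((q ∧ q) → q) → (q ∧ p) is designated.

Designated under: (q=true, p=true).

1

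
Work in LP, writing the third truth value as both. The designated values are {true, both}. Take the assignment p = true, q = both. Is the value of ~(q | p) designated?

No

q | p = both | true = true
~(q | p) = ~true = false
false ∉ {true, both}.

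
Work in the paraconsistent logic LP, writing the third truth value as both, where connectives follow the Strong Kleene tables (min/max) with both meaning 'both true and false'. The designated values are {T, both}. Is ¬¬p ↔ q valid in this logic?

No

Countermodel: p=T, q=F gives F, which is not designated.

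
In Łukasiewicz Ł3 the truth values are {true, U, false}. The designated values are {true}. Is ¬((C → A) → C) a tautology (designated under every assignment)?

Countermodel: C=true, A=true gives false, which is not designated.

No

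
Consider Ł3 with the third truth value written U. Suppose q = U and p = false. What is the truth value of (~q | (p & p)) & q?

~q = ~U = U
p & p = false & false = false
~q | (p & p) = U | false = U
(~q | (p & p)) & q = U & U = U

U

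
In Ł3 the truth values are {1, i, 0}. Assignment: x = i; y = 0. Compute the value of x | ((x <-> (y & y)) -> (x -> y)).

1

y & y = 0 & 0 = 0
x <-> (y & y) = i <-> 0 = i
x -> y = i -> 0 = i
(x <-> (y & y)) -> (x -> y) = i -> i = 1
x | ((x <-> (y & y)) -> (x -> y)) = i | 1 = 1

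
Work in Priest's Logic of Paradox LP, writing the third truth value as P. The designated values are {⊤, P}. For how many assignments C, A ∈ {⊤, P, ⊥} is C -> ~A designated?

Of the 9 assignments, 8 give a value in {⊤, P}.

8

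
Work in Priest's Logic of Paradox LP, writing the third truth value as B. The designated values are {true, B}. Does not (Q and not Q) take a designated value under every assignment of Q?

Every assignment of Q over {true, B, false} gives a value in {true, B}.
In particular, with Q=B: not (Q and not Q) = B.

Yes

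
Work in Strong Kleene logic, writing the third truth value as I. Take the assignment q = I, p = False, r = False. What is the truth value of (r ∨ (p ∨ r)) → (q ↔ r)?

p ∨ r = False ∨ False = False
r ∨ (p ∨ r) = False ∨ False = False
q ↔ r = I ↔ False = I
(r ∨ (p ∨ r)) → (q ↔ r) = False → I = True  [¬False ∨ I]

True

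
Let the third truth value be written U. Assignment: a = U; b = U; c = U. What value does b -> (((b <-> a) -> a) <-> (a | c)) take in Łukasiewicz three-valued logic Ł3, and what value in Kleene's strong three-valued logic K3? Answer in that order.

In Łukasiewicz three-valued logic Ł3: b <-> a = U <-> U = T  [1 − |½−½|]
(b <-> a) -> a = T -> U = U
a | c = U | U = U
((b <-> a) -> a) <-> (a | c) = U <-> U = T
b -> (((b <-> a) -> a) <-> (a | c)) = U -> T = T
In Kleene's strong three-valued logic K3: b <-> a = U <-> U = U
(b <-> a) -> a = U -> U = U
a | c = U | U = U
((b <-> a) -> a) <-> (a | c) = U <-> U = U
b -> (((b <-> a) -> a) <-> (a | c)) = U -> U = U
They differ because Łukasiewicz three-valued logic Ł3 and Kleene's strong three-valued logic K3 treat U differently under implication.

T; U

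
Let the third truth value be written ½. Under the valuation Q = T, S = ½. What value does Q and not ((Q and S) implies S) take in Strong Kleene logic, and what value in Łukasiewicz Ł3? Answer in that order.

In Strong Kleene logic: Q and S = T and ½ = ½
(Q and S) implies S = ½ implies ½ = ½  [not ½ or ½]
not ((Q and S) implies S) = not ½ = ½
Q and not ((Q and S) implies S) = T and ½ = ½
In Łukasiewicz Ł3: Q and S = T and ½ = ½
(Q and S) implies S = ½ implies ½ = T
not ((Q and S) implies S) = not T = F
Q and not ((Q and S) implies S) = T and F = F
They differ because Strong Kleene logic and Łukasiewicz Ł3 treat ½ differently under implication.

½; F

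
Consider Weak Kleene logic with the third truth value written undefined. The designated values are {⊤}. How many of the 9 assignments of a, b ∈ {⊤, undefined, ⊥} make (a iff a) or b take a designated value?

4

Designated under: (a=⊤, b=⊤); (a=⊤, b=⊥); (a=⊥, b=⊤); (a=⊥, b=⊥).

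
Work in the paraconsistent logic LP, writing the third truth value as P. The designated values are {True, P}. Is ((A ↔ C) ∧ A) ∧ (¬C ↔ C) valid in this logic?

Countermodel: A=True, C=True gives False, which is not designated.

No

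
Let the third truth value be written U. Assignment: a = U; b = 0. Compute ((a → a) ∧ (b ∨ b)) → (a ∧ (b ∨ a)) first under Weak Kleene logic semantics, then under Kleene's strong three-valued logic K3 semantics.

U; 1

In Weak Kleene logic: a → a = U → U = U  [any arg is the third value ⇒ result is the third value]
b ∨ b = 0 ∨ 0 = 0
(a → a) ∧ (b ∨ b) = U ∧ 0 = U
b ∨ a = 0 ∨ U = U
a ∧ (b ∨ a) = U ∧ U = U
((a → a) ∧ (b ∨ b)) → (a ∧ (b ∨ a)) = U → U = U
In Kleene's strong three-valued logic K3: a → a = U → U = U
b ∨ b = 0 ∨ 0 = 0
(a → a) ∧ (b ∨ b) = U ∧ 0 = 0
b ∨ a = 0 ∨ U = U
a ∧ (b ∨ a) = U ∧ U = U
((a → a) ∧ (b ∨ b)) → (a ∧ (b ∨ a)) = 0 → U = 1
They differ because Weak Kleene logic and Kleene's strong three-valued logic K3 treat U differently under the binary connectives.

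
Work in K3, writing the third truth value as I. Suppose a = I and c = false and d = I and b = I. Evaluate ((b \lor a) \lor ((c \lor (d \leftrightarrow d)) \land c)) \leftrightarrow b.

I

b \lor a = I \lor I = I
d \leftrightarrow d = I \leftrightarrow I = I
c \lor (d \leftrightarrow d) = false \lor I = I
(c \lor (d \leftrightarrow d)) \land c = I \land false = false
(b \lor a) \lor ((c \lor (d \leftrightarrow d)) \land c) = I \lor false = I
((b \lor a) \lor ((c \lor (d \leftrightarrow d)) \land c)) \leftrightarrow b = I \leftrightarrow I = I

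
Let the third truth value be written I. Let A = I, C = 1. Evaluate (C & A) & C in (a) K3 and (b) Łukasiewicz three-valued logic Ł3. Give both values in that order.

In K3: C & A = 1 & I = I
(C & A) & C = I & 1 = I
In Łukasiewicz three-valued logic Ł3: C & A = 1 & I = I
(C & A) & C = I & 1 = I

I; I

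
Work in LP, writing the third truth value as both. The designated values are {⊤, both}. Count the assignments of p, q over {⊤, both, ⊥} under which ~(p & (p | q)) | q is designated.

Of the 9 assignments, 8 give a value in {⊤, both}.

8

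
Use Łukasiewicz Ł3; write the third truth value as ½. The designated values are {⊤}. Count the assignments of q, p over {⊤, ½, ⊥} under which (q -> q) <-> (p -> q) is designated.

6

Of the 9 assignments, 6 give a value in {⊤}.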